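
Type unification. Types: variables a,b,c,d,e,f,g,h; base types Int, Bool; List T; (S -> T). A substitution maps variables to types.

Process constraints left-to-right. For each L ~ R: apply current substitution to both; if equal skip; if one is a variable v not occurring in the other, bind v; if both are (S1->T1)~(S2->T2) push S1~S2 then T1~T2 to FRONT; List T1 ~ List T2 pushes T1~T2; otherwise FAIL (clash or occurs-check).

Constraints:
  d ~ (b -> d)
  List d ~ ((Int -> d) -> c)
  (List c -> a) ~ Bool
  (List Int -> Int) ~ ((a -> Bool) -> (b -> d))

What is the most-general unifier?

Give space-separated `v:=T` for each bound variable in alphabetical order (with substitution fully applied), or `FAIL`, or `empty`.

Answer: FAIL

Derivation:
step 1: unify d ~ (b -> d)  [subst: {-} | 3 pending]
  occurs-check fail: d in (b -> d)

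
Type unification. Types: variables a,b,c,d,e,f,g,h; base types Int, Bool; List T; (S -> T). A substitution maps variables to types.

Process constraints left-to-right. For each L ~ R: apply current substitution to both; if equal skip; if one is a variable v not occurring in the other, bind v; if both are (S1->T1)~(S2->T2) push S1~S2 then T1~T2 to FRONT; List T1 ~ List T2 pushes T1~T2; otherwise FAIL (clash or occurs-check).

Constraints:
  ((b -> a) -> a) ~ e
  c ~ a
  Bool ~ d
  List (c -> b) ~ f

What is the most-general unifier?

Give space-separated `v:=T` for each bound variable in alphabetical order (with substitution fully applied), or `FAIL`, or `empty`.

Answer: c:=a d:=Bool e:=((b -> a) -> a) f:=List (a -> b)

Derivation:
step 1: unify ((b -> a) -> a) ~ e  [subst: {-} | 3 pending]
  bind e := ((b -> a) -> a)
step 2: unify c ~ a  [subst: {e:=((b -> a) -> a)} | 2 pending]
  bind c := a
step 3: unify Bool ~ d  [subst: {e:=((b -> a) -> a), c:=a} | 1 pending]
  bind d := Bool
step 4: unify List (a -> b) ~ f  [subst: {e:=((b -> a) -> a), c:=a, d:=Bool} | 0 pending]
  bind f := List (a -> b)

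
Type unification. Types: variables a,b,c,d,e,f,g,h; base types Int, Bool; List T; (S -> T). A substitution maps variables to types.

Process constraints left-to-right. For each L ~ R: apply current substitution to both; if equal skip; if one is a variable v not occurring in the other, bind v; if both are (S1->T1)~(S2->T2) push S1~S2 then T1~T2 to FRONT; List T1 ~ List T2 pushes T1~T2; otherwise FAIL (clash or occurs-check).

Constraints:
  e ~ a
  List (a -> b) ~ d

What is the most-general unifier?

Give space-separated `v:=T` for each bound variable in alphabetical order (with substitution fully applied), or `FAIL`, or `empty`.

step 1: unify e ~ a  [subst: {-} | 1 pending]
  bind e := a
step 2: unify List (a -> b) ~ d  [subst: {e:=a} | 0 pending]
  bind d := List (a -> b)

Answer: d:=List (a -> b) e:=a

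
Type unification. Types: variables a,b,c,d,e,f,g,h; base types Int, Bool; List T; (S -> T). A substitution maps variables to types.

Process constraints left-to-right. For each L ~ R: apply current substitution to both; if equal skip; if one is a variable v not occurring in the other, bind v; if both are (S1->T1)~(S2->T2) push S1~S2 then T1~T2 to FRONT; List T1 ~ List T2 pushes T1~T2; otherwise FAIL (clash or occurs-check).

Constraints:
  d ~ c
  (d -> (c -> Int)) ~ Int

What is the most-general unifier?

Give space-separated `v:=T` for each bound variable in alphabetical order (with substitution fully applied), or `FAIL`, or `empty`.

step 1: unify d ~ c  [subst: {-} | 1 pending]
  bind d := c
step 2: unify (c -> (c -> Int)) ~ Int  [subst: {d:=c} | 0 pending]
  clash: (c -> (c -> Int)) vs Int

Answer: FAIL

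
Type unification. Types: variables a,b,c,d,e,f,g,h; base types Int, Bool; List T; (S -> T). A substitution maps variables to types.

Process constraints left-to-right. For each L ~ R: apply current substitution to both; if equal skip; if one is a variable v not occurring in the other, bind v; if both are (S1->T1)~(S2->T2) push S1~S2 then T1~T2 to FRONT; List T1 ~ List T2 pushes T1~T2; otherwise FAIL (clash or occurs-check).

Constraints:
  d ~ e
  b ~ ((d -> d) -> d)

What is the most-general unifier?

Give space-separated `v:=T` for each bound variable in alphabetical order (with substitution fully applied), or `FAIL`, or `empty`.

Answer: b:=((e -> e) -> e) d:=e

Derivation:
step 1: unify d ~ e  [subst: {-} | 1 pending]
  bind d := e
step 2: unify b ~ ((e -> e) -> e)  [subst: {d:=e} | 0 pending]
  bind b := ((e -> e) -> e)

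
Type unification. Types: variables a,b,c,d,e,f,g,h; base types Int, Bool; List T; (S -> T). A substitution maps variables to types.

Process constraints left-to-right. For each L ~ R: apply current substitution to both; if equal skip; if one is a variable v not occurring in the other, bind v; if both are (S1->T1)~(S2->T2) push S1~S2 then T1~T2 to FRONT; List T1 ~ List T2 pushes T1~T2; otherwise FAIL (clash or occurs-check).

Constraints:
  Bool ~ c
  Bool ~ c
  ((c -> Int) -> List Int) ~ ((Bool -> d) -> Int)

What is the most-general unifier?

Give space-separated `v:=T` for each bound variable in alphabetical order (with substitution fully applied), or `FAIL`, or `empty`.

Answer: FAIL

Derivation:
step 1: unify Bool ~ c  [subst: {-} | 2 pending]
  bind c := Bool
step 2: unify Bool ~ Bool  [subst: {c:=Bool} | 1 pending]
  -> identical, skip
step 3: unify ((Bool -> Int) -> List Int) ~ ((Bool -> d) -> Int)  [subst: {c:=Bool} | 0 pending]
  -> decompose arrow: push (Bool -> Int)~(Bool -> d), List Int~Int
step 4: unify (Bool -> Int) ~ (Bool -> d)  [subst: {c:=Bool} | 1 pending]
  -> decompose arrow: push Bool~Bool, Int~d
step 5: unify Bool ~ Bool  [subst: {c:=Bool} | 2 pending]
  -> identical, skip
step 6: unify Int ~ d  [subst: {c:=Bool} | 1 pending]
  bind d := Int
step 7: unify List Int ~ Int  [subst: {c:=Bool, d:=Int} | 0 pending]
  clash: List Int vs Int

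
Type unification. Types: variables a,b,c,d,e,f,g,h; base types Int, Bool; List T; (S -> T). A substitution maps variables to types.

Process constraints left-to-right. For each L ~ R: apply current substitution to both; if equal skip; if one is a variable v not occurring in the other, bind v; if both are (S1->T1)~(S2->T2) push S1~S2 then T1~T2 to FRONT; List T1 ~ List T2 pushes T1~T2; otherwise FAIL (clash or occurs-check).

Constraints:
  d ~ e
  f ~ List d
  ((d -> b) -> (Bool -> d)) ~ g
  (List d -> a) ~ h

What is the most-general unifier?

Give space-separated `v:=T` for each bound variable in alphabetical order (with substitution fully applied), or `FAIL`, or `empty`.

step 1: unify d ~ e  [subst: {-} | 3 pending]
  bind d := e
step 2: unify f ~ List e  [subst: {d:=e} | 2 pending]
  bind f := List e
step 3: unify ((e -> b) -> (Bool -> e)) ~ g  [subst: {d:=e, f:=List e} | 1 pending]
  bind g := ((e -> b) -> (Bool -> e))
step 4: unify (List e -> a) ~ h  [subst: {d:=e, f:=List e, g:=((e -> b) -> (Bool -> e))} | 0 pending]
  bind h := (List e -> a)

Answer: d:=e f:=List e g:=((e -> b) -> (Bool -> e)) h:=(List e -> a)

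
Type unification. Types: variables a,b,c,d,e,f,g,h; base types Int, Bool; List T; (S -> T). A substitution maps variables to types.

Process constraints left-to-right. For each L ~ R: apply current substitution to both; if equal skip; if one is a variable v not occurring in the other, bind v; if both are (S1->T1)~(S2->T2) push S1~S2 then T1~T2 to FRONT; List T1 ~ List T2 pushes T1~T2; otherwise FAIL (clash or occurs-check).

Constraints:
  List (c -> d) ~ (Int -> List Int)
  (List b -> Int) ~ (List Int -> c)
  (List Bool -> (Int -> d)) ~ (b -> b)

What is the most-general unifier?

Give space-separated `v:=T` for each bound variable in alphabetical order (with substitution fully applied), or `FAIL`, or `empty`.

step 1: unify List (c -> d) ~ (Int -> List Int)  [subst: {-} | 2 pending]
  clash: List (c -> d) vs (Int -> List Int)

Answer: FAIL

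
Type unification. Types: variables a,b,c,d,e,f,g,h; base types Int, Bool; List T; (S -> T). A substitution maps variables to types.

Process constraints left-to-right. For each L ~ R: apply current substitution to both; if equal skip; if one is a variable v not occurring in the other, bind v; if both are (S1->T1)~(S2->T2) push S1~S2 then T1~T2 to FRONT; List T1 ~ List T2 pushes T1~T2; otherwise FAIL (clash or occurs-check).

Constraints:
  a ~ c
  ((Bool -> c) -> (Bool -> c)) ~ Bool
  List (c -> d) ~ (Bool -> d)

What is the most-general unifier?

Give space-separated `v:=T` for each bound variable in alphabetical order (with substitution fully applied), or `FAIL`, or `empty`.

Answer: FAIL

Derivation:
step 1: unify a ~ c  [subst: {-} | 2 pending]
  bind a := c
step 2: unify ((Bool -> c) -> (Bool -> c)) ~ Bool  [subst: {a:=c} | 1 pending]
  clash: ((Bool -> c) -> (Bool -> c)) vs Bool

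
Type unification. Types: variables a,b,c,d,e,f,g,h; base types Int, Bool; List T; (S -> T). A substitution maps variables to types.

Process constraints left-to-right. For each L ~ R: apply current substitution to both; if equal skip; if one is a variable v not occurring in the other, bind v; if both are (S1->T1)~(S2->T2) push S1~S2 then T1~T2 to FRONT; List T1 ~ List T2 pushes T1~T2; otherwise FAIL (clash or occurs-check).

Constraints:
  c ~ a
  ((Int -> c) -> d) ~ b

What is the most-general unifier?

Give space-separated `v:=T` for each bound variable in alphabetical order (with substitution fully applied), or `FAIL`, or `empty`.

step 1: unify c ~ a  [subst: {-} | 1 pending]
  bind c := a
step 2: unify ((Int -> a) -> d) ~ b  [subst: {c:=a} | 0 pending]
  bind b := ((Int -> a) -> d)

Answer: b:=((Int -> a) -> d) c:=a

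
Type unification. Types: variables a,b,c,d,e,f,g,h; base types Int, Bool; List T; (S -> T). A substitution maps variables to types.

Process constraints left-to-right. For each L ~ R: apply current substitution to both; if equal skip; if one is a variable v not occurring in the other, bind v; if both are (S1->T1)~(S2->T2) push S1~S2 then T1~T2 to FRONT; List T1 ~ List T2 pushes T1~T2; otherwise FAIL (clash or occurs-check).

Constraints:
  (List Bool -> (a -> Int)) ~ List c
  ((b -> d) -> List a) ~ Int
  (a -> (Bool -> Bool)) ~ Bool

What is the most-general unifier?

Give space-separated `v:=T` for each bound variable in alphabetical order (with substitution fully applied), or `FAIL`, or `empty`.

step 1: unify (List Bool -> (a -> Int)) ~ List c  [subst: {-} | 2 pending]
  clash: (List Bool -> (a -> Int)) vs List c

Answer: FAIL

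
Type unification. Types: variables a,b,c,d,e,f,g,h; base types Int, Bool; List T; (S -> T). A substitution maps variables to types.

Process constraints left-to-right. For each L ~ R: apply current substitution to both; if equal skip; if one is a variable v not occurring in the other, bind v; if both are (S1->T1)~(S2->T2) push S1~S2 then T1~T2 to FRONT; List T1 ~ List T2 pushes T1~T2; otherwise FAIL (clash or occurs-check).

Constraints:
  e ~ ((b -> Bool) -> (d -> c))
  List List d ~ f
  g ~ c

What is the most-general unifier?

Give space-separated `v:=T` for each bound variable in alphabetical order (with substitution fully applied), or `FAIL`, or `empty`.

step 1: unify e ~ ((b -> Bool) -> (d -> c))  [subst: {-} | 2 pending]
  bind e := ((b -> Bool) -> (d -> c))
step 2: unify List List d ~ f  [subst: {e:=((b -> Bool) -> (d -> c))} | 1 pending]
  bind f := List List d
step 3: unify g ~ c  [subst: {e:=((b -> Bool) -> (d -> c)), f:=List List d} | 0 pending]
  bind g := c

Answer: e:=((b -> Bool) -> (d -> c)) f:=List List d g:=c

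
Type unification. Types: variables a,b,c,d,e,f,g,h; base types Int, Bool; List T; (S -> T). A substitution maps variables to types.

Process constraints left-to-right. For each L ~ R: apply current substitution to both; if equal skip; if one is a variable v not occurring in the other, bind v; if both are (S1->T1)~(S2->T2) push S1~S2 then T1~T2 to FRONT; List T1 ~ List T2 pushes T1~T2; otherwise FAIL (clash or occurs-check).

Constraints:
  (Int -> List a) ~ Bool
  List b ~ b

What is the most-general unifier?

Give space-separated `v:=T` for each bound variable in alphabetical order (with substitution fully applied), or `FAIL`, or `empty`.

step 1: unify (Int -> List a) ~ Bool  [subst: {-} | 1 pending]
  clash: (Int -> List a) vs Bool

Answer: FAIL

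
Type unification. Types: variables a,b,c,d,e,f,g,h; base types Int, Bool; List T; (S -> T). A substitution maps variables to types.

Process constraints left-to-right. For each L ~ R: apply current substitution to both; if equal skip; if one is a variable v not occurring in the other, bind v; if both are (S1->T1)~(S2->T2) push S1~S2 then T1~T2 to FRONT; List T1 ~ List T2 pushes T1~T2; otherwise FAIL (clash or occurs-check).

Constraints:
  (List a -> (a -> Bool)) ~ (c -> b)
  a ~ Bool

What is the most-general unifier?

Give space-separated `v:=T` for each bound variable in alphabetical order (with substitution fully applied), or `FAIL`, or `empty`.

Answer: a:=Bool b:=(Bool -> Bool) c:=List Bool

Derivation:
step 1: unify (List a -> (a -> Bool)) ~ (c -> b)  [subst: {-} | 1 pending]
  -> decompose arrow: push List a~c, (a -> Bool)~b
step 2: unify List a ~ c  [subst: {-} | 2 pending]
  bind c := List a
step 3: unify (a -> Bool) ~ b  [subst: {c:=List a} | 1 pending]
  bind b := (a -> Bool)
step 4: unify a ~ Bool  [subst: {c:=List a, b:=(a -> Bool)} | 0 pending]
  bind a := Bool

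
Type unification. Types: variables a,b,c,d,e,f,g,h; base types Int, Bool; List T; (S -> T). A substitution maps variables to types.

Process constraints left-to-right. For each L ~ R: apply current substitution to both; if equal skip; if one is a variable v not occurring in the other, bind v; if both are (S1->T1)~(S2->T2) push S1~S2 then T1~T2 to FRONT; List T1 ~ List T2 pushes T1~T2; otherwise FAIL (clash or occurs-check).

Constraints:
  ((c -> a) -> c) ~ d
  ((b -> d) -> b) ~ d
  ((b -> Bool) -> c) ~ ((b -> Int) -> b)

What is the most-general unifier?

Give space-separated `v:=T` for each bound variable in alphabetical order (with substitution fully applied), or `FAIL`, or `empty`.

step 1: unify ((c -> a) -> c) ~ d  [subst: {-} | 2 pending]
  bind d := ((c -> a) -> c)
step 2: unify ((b -> ((c -> a) -> c)) -> b) ~ ((c -> a) -> c)  [subst: {d:=((c -> a) -> c)} | 1 pending]
  -> decompose arrow: push (b -> ((c -> a) -> c))~(c -> a), b~c
step 3: unify (b -> ((c -> a) -> c)) ~ (c -> a)  [subst: {d:=((c -> a) -> c)} | 2 pending]
  -> decompose arrow: push b~c, ((c -> a) -> c)~a
step 4: unify b ~ c  [subst: {d:=((c -> a) -> c)} | 3 pending]
  bind b := c
step 5: unify ((c -> a) -> c) ~ a  [subst: {d:=((c -> a) -> c), b:=c} | 2 pending]
  occurs-check fail

Answer: FAIL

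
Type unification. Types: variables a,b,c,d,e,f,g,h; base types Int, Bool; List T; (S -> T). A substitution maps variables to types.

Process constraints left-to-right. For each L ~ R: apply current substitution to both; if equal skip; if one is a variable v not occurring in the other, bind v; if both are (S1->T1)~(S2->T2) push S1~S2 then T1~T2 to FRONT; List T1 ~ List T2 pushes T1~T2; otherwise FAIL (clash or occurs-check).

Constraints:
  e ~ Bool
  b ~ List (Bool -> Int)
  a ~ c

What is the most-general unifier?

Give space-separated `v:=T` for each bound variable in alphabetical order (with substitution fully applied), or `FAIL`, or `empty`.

step 1: unify e ~ Bool  [subst: {-} | 2 pending]
  bind e := Bool
step 2: unify b ~ List (Bool -> Int)  [subst: {e:=Bool} | 1 pending]
  bind b := List (Bool -> Int)
step 3: unify a ~ c  [subst: {e:=Bool, b:=List (Bool -> Int)} | 0 pending]
  bind a := c

Answer: a:=c b:=List (Bool -> Int) e:=Bool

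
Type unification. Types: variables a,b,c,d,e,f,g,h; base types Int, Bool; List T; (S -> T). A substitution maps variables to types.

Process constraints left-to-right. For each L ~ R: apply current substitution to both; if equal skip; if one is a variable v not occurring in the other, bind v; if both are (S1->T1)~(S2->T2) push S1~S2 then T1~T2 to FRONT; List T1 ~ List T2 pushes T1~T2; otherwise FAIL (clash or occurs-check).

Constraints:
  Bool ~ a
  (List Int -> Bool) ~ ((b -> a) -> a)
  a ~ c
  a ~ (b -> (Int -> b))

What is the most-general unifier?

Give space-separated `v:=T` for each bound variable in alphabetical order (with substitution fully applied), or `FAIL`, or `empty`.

step 1: unify Bool ~ a  [subst: {-} | 3 pending]
  bind a := Bool
step 2: unify (List Int -> Bool) ~ ((b -> Bool) -> Bool)  [subst: {a:=Bool} | 2 pending]
  -> decompose arrow: push List Int~(b -> Bool), Bool~Bool
step 3: unify List Int ~ (b -> Bool)  [subst: {a:=Bool} | 3 pending]
  clash: List Int vs (b -> Bool)

Answer: FAIL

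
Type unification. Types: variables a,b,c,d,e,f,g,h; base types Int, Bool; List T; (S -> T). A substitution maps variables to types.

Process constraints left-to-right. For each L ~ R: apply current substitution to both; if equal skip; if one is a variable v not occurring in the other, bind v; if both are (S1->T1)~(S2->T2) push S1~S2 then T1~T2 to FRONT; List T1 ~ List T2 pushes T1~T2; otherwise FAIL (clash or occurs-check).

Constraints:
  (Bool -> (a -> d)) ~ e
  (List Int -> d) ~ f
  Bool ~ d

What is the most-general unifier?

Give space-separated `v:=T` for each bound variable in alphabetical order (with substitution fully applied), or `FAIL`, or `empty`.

step 1: unify (Bool -> (a -> d)) ~ e  [subst: {-} | 2 pending]
  bind e := (Bool -> (a -> d))
step 2: unify (List Int -> d) ~ f  [subst: {e:=(Bool -> (a -> d))} | 1 pending]
  bind f := (List Int -> d)
step 3: unify Bool ~ d  [subst: {e:=(Bool -> (a -> d)), f:=(List Int -> d)} | 0 pending]
  bind d := Bool

Answer: d:=Bool e:=(Bool -> (a -> Bool)) f:=(List Int -> Bool)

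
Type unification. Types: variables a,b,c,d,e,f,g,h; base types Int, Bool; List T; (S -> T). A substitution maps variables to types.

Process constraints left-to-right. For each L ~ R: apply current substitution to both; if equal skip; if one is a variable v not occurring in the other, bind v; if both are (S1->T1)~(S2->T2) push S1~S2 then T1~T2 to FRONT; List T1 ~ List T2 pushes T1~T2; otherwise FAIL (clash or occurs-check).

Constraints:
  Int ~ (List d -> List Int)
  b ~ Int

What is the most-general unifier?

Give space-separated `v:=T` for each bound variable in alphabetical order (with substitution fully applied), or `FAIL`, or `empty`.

Answer: FAIL

Derivation:
step 1: unify Int ~ (List d -> List Int)  [subst: {-} | 1 pending]
  clash: Int vs (List d -> List Int)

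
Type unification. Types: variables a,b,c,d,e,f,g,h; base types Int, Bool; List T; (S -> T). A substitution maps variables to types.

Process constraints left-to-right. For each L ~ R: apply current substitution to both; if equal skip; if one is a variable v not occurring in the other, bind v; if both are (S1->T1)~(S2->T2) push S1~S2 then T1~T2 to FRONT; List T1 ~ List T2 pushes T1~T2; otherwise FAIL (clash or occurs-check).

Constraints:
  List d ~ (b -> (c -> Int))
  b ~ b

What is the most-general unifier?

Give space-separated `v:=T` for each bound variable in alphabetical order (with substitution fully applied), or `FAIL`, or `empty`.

Answer: FAIL

Derivation:
step 1: unify List d ~ (b -> (c -> Int))  [subst: {-} | 1 pending]
  clash: List d vs (b -> (c -> Int))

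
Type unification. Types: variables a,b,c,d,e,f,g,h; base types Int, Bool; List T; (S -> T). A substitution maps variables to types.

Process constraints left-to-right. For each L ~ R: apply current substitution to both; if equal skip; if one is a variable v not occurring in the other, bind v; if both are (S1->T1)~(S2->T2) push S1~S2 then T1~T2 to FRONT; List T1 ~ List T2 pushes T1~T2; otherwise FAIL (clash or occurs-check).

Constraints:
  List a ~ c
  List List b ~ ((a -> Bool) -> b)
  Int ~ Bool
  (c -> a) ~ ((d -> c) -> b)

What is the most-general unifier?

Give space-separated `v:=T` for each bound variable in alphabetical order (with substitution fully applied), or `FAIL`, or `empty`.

step 1: unify List a ~ c  [subst: {-} | 3 pending]
  bind c := List a
step 2: unify List List b ~ ((a -> Bool) -> b)  [subst: {c:=List a} | 2 pending]
  clash: List List b vs ((a -> Bool) -> b)

Answer: FAIL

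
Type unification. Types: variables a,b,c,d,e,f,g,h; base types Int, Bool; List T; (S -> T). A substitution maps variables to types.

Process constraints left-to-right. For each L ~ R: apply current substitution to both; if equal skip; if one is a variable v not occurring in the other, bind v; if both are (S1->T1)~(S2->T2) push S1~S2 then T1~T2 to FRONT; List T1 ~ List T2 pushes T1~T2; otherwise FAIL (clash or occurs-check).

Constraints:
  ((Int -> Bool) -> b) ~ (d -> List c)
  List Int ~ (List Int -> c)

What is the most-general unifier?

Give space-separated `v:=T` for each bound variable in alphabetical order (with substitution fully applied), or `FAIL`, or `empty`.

Answer: FAIL

Derivation:
step 1: unify ((Int -> Bool) -> b) ~ (d -> List c)  [subst: {-} | 1 pending]
  -> decompose arrow: push (Int -> Bool)~d, b~List c
step 2: unify (Int -> Bool) ~ d  [subst: {-} | 2 pending]
  bind d := (Int -> Bool)
step 3: unify b ~ List c  [subst: {d:=(Int -> Bool)} | 1 pending]
  bind b := List c
step 4: unify List Int ~ (List Int -> c)  [subst: {d:=(Int -> Bool), b:=List c} | 0 pending]
  clash: List Int vs (List Int -> c)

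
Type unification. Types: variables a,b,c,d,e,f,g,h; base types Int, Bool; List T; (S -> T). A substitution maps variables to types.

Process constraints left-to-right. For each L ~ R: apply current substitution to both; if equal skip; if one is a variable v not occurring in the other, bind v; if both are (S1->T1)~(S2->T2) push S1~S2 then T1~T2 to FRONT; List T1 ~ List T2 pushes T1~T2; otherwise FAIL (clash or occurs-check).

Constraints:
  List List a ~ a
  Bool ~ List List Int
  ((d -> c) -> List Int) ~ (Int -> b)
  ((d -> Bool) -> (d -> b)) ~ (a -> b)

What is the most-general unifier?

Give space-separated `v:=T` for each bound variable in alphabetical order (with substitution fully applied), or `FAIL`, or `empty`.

step 1: unify List List a ~ a  [subst: {-} | 3 pending]
  occurs-check fail

Answer: FAIL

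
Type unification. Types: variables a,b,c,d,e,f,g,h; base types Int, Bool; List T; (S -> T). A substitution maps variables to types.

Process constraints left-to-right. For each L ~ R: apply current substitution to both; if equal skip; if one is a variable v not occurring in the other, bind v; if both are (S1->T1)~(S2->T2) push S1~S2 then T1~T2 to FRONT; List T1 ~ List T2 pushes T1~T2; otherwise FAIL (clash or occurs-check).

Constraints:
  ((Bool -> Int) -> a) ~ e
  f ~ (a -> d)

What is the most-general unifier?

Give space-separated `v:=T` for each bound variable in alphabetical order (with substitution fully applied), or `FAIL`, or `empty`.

Answer: e:=((Bool -> Int) -> a) f:=(a -> d)

Derivation:
step 1: unify ((Bool -> Int) -> a) ~ e  [subst: {-} | 1 pending]
  bind e := ((Bool -> Int) -> a)
step 2: unify f ~ (a -> d)  [subst: {e:=((Bool -> Int) -> a)} | 0 pending]
  bind f := (a -> d)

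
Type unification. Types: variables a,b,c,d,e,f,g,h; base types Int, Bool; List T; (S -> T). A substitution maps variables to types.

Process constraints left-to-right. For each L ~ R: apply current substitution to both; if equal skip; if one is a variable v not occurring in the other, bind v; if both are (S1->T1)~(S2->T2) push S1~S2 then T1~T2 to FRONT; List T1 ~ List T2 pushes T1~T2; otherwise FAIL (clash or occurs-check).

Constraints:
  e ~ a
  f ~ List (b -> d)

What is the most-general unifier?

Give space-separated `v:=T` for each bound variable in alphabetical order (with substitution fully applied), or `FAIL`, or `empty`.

Answer: e:=a f:=List (b -> d)

Derivation:
step 1: unify e ~ a  [subst: {-} | 1 pending]
  bind e := a
step 2: unify f ~ List (b -> d)  [subst: {e:=a} | 0 pending]
  bind f := List (b -> d)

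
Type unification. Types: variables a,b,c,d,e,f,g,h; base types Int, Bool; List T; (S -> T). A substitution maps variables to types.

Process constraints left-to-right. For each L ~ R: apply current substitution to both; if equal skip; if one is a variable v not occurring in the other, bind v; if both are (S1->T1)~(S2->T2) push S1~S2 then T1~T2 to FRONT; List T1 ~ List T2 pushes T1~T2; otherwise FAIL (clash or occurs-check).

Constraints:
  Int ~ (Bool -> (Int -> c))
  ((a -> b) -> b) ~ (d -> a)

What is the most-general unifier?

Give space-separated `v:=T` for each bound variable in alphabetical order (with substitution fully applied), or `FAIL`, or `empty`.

Answer: FAIL

Derivation:
step 1: unify Int ~ (Bool -> (Int -> c))  [subst: {-} | 1 pending]
  clash: Int vs (Bool -> (Int -> c))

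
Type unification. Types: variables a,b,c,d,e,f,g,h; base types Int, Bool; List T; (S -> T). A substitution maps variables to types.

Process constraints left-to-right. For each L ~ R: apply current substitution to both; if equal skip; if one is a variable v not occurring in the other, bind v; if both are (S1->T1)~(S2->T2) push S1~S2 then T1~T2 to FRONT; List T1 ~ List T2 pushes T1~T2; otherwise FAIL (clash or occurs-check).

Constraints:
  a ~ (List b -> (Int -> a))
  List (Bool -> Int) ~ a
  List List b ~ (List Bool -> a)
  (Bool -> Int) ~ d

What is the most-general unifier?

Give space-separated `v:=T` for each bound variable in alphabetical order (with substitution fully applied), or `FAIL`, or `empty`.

Answer: FAIL

Derivation:
step 1: unify a ~ (List b -> (Int -> a))  [subst: {-} | 3 pending]
  occurs-check fail: a in (List b -> (Int -> a))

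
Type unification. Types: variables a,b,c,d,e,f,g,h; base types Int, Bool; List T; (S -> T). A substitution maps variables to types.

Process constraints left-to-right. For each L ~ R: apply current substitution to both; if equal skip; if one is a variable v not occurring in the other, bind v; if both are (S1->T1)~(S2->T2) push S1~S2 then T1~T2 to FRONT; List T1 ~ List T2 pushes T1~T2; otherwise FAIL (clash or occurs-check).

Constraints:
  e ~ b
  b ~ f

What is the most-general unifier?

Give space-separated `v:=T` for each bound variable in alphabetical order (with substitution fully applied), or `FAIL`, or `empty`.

Answer: b:=f e:=f

Derivation:
step 1: unify e ~ b  [subst: {-} | 1 pending]
  bind e := b
step 2: unify b ~ f  [subst: {e:=b} | 0 pending]
  bind b := f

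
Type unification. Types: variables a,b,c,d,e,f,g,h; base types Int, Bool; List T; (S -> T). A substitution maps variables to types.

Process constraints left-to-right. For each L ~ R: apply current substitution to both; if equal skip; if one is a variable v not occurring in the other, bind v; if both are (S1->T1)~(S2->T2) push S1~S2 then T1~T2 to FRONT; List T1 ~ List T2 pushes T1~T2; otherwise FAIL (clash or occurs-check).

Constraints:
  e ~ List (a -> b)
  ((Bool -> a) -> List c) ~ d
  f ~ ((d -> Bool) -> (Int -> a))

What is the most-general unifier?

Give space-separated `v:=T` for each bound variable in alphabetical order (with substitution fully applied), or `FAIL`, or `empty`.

step 1: unify e ~ List (a -> b)  [subst: {-} | 2 pending]
  bind e := List (a -> b)
step 2: unify ((Bool -> a) -> List c) ~ d  [subst: {e:=List (a -> b)} | 1 pending]
  bind d := ((Bool -> a) -> List c)
step 3: unify f ~ ((((Bool -> a) -> List c) -> Bool) -> (Int -> a))  [subst: {e:=List (a -> b), d:=((Bool -> a) -> List c)} | 0 pending]
  bind f := ((((Bool -> a) -> List c) -> Bool) -> (Int -> a))

Answer: d:=((Bool -> a) -> List c) e:=List (a -> b) f:=((((Bool -> a) -> List c) -> Bool) -> (Int -> a))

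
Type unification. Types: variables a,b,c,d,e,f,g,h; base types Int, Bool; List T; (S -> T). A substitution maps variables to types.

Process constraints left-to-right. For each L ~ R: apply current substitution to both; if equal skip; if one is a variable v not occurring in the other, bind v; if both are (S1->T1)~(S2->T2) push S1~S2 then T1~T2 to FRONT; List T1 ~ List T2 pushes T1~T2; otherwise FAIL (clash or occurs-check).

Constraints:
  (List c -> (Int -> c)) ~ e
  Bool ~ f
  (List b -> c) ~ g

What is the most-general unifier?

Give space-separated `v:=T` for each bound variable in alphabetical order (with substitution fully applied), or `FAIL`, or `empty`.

step 1: unify (List c -> (Int -> c)) ~ e  [subst: {-} | 2 pending]
  bind e := (List c -> (Int -> c))
step 2: unify Bool ~ f  [subst: {e:=(List c -> (Int -> c))} | 1 pending]
  bind f := Bool
step 3: unify (List b -> c) ~ g  [subst: {e:=(List c -> (Int -> c)), f:=Bool} | 0 pending]
  bind g := (List b -> c)

Answer: e:=(List c -> (Int -> c)) f:=Bool g:=(List b -> c)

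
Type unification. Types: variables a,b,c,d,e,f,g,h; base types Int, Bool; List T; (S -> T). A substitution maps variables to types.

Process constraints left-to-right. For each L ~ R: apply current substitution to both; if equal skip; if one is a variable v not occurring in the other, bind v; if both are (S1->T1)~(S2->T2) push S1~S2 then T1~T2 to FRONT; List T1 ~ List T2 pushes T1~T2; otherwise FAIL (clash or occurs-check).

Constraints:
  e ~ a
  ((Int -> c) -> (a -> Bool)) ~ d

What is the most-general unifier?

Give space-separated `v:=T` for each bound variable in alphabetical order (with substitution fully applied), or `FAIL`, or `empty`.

step 1: unify e ~ a  [subst: {-} | 1 pending]
  bind e := a
step 2: unify ((Int -> c) -> (a -> Bool)) ~ d  [subst: {e:=a} | 0 pending]
  bind d := ((Int -> c) -> (a -> Bool))

Answer: d:=((Int -> c) -> (a -> Bool)) e:=a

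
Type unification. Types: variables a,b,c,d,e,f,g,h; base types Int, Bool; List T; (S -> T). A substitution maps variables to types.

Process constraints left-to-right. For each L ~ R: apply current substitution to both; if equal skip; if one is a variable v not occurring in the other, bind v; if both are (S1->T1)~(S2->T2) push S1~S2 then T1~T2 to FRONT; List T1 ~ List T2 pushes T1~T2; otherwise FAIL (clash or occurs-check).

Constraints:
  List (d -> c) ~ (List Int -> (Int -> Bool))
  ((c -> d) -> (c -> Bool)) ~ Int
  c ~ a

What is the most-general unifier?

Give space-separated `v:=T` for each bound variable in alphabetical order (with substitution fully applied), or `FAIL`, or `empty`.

Answer: FAIL

Derivation:
step 1: unify List (d -> c) ~ (List Int -> (Int -> Bool))  [subst: {-} | 2 pending]
  clash: List (d -> c) vs (List Int -> (Int -> Bool))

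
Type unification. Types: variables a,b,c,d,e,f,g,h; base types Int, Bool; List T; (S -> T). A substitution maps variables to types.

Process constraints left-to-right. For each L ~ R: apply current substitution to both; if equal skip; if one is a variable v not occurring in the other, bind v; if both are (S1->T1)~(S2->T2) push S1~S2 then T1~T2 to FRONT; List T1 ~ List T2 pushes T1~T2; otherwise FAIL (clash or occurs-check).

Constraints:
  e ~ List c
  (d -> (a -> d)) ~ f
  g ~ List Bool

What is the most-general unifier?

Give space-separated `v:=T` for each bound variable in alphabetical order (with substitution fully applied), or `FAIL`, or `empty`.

Answer: e:=List c f:=(d -> (a -> d)) g:=List Bool

Derivation:
step 1: unify e ~ List c  [subst: {-} | 2 pending]
  bind e := List c
step 2: unify (d -> (a -> d)) ~ f  [subst: {e:=List c} | 1 pending]
  bind f := (d -> (a -> d))
step 3: unify g ~ List Bool  [subst: {e:=List c, f:=(d -> (a -> d))} | 0 pending]
  bind g := List Bool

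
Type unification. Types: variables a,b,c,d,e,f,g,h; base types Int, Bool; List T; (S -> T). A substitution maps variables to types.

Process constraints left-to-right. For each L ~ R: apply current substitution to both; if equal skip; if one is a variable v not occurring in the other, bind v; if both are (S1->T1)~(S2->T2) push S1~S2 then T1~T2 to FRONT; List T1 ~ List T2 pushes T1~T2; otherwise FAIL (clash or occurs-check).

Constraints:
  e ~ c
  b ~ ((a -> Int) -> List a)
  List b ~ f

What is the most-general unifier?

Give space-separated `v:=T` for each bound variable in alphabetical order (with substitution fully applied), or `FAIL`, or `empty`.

Answer: b:=((a -> Int) -> List a) e:=c f:=List ((a -> Int) -> List a)

Derivation:
step 1: unify e ~ c  [subst: {-} | 2 pending]
  bind e := c
step 2: unify b ~ ((a -> Int) -> List a)  [subst: {e:=c} | 1 pending]
  bind b := ((a -> Int) -> List a)
step 3: unify List ((a -> Int) -> List a) ~ f  [subst: {e:=c, b:=((a -> Int) -> List a)} | 0 pending]
  bind f := List ((a -> Int) -> List a)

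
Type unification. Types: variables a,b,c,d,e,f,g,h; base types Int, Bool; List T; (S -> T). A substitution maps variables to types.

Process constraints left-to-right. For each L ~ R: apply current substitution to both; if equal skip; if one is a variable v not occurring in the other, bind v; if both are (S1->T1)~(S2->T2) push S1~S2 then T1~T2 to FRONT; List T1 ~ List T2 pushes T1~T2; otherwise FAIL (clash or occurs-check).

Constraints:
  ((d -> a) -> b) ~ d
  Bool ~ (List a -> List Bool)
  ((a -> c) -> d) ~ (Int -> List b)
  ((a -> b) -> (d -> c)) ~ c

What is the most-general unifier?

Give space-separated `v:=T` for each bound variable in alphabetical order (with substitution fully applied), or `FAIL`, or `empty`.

step 1: unify ((d -> a) -> b) ~ d  [subst: {-} | 3 pending]
  occurs-check fail

Answer: FAIL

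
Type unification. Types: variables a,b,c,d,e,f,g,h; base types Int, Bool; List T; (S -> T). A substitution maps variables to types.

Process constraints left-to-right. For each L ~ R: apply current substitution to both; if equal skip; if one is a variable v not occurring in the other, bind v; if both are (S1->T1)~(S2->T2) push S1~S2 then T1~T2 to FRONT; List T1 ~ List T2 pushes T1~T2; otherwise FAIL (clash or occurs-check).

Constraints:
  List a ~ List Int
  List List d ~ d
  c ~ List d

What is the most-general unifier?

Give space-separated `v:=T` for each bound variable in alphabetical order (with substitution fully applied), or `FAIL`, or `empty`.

Answer: FAIL

Derivation:
step 1: unify List a ~ List Int  [subst: {-} | 2 pending]
  -> decompose List: push a~Int
step 2: unify a ~ Int  [subst: {-} | 2 pending]
  bind a := Int
step 3: unify List List d ~ d  [subst: {a:=Int} | 1 pending]
  occurs-check fail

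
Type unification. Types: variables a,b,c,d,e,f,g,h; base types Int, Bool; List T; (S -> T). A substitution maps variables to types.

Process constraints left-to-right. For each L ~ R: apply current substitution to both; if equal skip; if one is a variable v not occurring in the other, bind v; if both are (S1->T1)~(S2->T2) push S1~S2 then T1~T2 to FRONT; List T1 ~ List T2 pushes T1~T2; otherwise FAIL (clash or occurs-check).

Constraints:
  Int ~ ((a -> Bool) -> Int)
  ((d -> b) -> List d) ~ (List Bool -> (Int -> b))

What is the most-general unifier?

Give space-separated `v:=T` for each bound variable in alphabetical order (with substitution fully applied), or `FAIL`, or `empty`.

Answer: FAIL

Derivation:
step 1: unify Int ~ ((a -> Bool) -> Int)  [subst: {-} | 1 pending]
  clash: Int vs ((a -> Bool) -> Int)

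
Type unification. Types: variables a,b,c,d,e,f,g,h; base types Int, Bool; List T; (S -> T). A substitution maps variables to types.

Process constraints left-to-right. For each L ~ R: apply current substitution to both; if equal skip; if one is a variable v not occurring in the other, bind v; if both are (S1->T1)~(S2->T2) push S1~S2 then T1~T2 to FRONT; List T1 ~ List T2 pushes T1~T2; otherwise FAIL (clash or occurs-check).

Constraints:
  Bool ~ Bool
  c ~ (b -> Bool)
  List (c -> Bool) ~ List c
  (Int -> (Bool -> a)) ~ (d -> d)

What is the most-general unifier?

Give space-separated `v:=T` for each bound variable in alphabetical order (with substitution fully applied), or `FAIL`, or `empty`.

step 1: unify Bool ~ Bool  [subst: {-} | 3 pending]
  -> identical, skip
step 2: unify c ~ (b -> Bool)  [subst: {-} | 2 pending]
  bind c := (b -> Bool)
step 3: unify List ((b -> Bool) -> Bool) ~ List (b -> Bool)  [subst: {c:=(b -> Bool)} | 1 pending]
  -> decompose List: push ((b -> Bool) -> Bool)~(b -> Bool)
step 4: unify ((b -> Bool) -> Bool) ~ (b -> Bool)  [subst: {c:=(b -> Bool)} | 1 pending]
  -> decompose arrow: push (b -> Bool)~b, Bool~Bool
step 5: unify (b -> Bool) ~ b  [subst: {c:=(b -> Bool)} | 2 pending]
  occurs-check fail

Answer: FAIL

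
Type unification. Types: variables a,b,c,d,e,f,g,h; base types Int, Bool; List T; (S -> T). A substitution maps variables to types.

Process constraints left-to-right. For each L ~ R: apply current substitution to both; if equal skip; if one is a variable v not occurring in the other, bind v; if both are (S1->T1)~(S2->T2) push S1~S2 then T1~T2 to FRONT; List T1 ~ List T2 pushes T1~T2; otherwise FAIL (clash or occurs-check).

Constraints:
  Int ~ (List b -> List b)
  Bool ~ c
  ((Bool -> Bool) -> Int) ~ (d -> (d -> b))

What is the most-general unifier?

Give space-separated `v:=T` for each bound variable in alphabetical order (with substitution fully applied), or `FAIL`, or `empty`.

step 1: unify Int ~ (List b -> List b)  [subst: {-} | 2 pending]
  clash: Int vs (List b -> List b)

Answer: FAIL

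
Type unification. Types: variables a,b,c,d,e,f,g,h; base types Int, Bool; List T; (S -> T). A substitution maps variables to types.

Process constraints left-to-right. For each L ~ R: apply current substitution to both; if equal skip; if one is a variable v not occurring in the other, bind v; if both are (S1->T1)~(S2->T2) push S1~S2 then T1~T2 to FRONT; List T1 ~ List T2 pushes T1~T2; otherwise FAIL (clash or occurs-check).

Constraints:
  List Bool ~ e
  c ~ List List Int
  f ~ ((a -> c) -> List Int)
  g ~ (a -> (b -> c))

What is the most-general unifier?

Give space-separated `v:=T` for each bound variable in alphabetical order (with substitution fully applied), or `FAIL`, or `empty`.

step 1: unify List Bool ~ e  [subst: {-} | 3 pending]
  bind e := List Bool
step 2: unify c ~ List List Int  [subst: {e:=List Bool} | 2 pending]
  bind c := List List Int
step 3: unify f ~ ((a -> List List Int) -> List Int)  [subst: {e:=List Bool, c:=List List Int} | 1 pending]
  bind f := ((a -> List List Int) -> List Int)
step 4: unify g ~ (a -> (b -> List List Int))  [subst: {e:=List Bool, c:=List List Int, f:=((a -> List List Int) -> List Int)} | 0 pending]
  bind g := (a -> (b -> List List Int))

Answer: c:=List List Int e:=List Bool f:=((a -> List List Int) -> List Int) g:=(a -> (b -> List List Int))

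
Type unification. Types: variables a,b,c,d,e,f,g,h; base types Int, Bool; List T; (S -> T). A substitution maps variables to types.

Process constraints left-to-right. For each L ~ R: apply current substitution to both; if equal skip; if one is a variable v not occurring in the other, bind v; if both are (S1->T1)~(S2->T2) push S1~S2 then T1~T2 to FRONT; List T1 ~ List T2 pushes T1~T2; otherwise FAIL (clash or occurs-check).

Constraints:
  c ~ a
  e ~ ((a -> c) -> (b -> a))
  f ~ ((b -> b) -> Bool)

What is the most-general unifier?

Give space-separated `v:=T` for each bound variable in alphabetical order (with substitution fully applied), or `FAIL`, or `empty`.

step 1: unify c ~ a  [subst: {-} | 2 pending]
  bind c := a
step 2: unify e ~ ((a -> a) -> (b -> a))  [subst: {c:=a} | 1 pending]
  bind e := ((a -> a) -> (b -> a))
step 3: unify f ~ ((b -> b) -> Bool)  [subst: {c:=a, e:=((a -> a) -> (b -> a))} | 0 pending]
  bind f := ((b -> b) -> Bool)

Answer: c:=a e:=((a -> a) -> (b -> a)) f:=((b -> b) -> Bool)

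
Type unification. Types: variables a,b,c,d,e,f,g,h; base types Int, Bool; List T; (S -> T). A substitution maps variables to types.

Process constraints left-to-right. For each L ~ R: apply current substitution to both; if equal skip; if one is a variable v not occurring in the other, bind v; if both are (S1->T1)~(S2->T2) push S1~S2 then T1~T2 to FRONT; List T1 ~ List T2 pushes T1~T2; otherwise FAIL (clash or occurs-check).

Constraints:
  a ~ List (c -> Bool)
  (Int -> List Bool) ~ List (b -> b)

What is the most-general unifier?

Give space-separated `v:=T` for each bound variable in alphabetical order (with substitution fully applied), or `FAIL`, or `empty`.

Answer: FAIL

Derivation:
step 1: unify a ~ List (c -> Bool)  [subst: {-} | 1 pending]
  bind a := List (c -> Bool)
step 2: unify (Int -> List Bool) ~ List (b -> b)  [subst: {a:=List (c -> Bool)} | 0 pending]
  clash: (Int -> List Bool) vs List (b -> b)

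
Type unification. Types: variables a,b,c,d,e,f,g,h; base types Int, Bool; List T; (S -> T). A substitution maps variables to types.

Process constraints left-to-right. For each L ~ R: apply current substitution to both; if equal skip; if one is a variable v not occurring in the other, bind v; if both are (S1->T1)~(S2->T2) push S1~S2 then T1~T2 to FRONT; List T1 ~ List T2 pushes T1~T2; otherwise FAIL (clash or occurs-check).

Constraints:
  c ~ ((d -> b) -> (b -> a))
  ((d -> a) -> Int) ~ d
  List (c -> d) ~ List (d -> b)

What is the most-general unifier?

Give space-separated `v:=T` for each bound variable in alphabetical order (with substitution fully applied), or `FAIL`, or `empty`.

step 1: unify c ~ ((d -> b) -> (b -> a))  [subst: {-} | 2 pending]
  bind c := ((d -> b) -> (b -> a))
step 2: unify ((d -> a) -> Int) ~ d  [subst: {c:=((d -> b) -> (b -> a))} | 1 pending]
  occurs-check fail

Answer: FAIL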